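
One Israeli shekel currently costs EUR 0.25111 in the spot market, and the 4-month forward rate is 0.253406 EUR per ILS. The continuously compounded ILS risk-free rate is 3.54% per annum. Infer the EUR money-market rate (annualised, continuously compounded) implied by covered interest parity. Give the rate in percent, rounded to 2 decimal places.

6.27%

T = 4/12 years.
F/S = 0.253406/0.25111 = 1.0091434 = (growth of EUR) / (growth of ILS).
ILS growth factor: e^(0.0354×4/12) = 1.0118699.
So the EUR growth factor = 1.0211218.
r = ln(1.0211218)/(4/12) = 0.062705 → 6.27%.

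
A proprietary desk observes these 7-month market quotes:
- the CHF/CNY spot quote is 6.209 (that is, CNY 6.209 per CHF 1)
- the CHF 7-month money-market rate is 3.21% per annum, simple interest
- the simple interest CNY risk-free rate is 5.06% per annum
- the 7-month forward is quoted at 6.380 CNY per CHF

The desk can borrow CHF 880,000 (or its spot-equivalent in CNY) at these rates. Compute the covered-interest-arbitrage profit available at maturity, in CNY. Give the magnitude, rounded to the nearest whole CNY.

T = 7/12 years.
Invest the CHF and cover forward: 880,000 × 1.018725 × 6.380 = CNY 5,719,529.64.
Convert at spot and invest in CNY: 880,000 × 6.209 × 1.029516667 = CNY 5,625,196.71.
The quoted forward overvalues CHF, so borrow CNY, buy CHF at spot, deposit the CHF at 3.21%, and sell the proceeds forward at 6.380.
Arbitrage profit = |5,719,529.64 − 5,625,196.71| = CNY 94,333.

CNY 94,333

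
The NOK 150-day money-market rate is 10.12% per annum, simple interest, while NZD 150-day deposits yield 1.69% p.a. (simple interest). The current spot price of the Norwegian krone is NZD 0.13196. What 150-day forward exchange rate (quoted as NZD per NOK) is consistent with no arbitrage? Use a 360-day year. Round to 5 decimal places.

0.12751

T = 150/360 years.
NZD accumulates by 1 + 0.0169×150/360 = 1.0070417.
NOK growth factor: 1 + 0.1012×150/360 = 1.0421667.
Forward (NZD per NOK) = 0.13196 × 1.0070417 / 1.0421667 = 0.1275124.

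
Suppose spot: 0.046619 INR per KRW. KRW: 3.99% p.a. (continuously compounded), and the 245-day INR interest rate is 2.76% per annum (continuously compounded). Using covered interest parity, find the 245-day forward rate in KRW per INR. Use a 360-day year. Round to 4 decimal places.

T = 245/360 years.
Growth of 1 INR over T: e^(0.0276×245/360) = 1.01896085.
KRW growth factor: e^(0.0399×245/360) = 1.0275262.
CIP: F = S · (grow INR)/(grow KRW) = 0.046619 × 1.01896085/1.0275262 = 0.046230389 INR per KRW.
Quoted the other way: 1/0.046230389 = 21.6308 KRW per INR.

21.6308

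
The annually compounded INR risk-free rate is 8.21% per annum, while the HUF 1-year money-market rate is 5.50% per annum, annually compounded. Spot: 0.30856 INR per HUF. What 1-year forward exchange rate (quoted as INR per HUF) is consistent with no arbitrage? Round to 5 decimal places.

0.31649

T = 1 year.
INR growth factor: (1 + 0.0821)^1 = 1.082100.
HUF growth factor: (1 + 0.0550)^1 = 1.055000.
Forward (INR per HUF) = 0.30856 × 1.082100 / 1.055000 = 0.3164860.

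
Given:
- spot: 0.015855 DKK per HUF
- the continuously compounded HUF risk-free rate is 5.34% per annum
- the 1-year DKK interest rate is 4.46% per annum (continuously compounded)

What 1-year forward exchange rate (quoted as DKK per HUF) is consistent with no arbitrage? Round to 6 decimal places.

0.015716

T = 1 year.
DKK accumulates by e^(0.0446×1) = 1.0456095.
HUF growth factor: e^(0.0534×1) = 1.0548515.
CIP: F = S · (grow DKK)/(grow HUF) = 0.015855 × 1.0456095/1.0548515 = 0.01571609 DKK per HUF.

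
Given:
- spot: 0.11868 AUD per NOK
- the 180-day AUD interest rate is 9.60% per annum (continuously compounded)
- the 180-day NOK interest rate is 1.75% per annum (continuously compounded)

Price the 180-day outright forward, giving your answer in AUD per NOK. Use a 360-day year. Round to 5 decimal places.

0.12343

T = 180/360 years.
Growth of 1 AUD over T: e^(0.0960×180/360) = 1.0491707.
NOK accumulates by e^(0.0175×180/360) = 1.0087884.
Forward (AUD per NOK) = 0.11868 × 1.0491707 / 1.0087884 = 0.1234308.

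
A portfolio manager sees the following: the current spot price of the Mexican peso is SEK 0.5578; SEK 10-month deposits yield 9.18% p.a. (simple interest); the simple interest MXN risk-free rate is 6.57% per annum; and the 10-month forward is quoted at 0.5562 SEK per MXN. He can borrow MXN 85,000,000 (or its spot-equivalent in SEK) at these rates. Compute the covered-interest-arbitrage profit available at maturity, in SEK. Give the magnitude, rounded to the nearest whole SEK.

SEK 1,174,679

T = 10/12 years.
Invest the MXN and cover forward: 85,000,000 × 1.054750 × 0.5562 = SEK 49,865,415.75.
Convert at spot and invest in SEK: 85,000,000 × 0.5578 × 1.076500 = SEK 51,040,094.50.
The quoted forward undervalues MXN, so borrow MXN, convert to SEK at spot, deposit the SEK at 9.18%, and buy MXN forward at 0.5562 to cover the loan.
The gap between the two covered legs is SEK 1,174,679.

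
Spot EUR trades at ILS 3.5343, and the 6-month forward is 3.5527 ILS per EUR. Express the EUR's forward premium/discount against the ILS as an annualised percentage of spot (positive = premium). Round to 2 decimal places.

T = 6/12 years.
EUR trades forward at +0.52061% vs spot over the period.
Annualise by dividing by T: 0.0052061 / (6/12) = 0.010412 → 1.04%.

+1.04%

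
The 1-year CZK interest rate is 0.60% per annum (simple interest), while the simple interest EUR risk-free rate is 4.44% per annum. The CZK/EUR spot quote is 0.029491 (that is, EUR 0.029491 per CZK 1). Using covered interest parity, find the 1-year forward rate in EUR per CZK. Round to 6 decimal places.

0.030617

T = 1 year.
Growth of 1 EUR over T: 1 + 0.0444×1 = 1.044400.
Growth of 1 CZK over T: 1 + 0.0060×1 = 1.006000.
So F = 0.029491 × 1.044400 / 1.006000 = 0.03061670 (EUR/CZK).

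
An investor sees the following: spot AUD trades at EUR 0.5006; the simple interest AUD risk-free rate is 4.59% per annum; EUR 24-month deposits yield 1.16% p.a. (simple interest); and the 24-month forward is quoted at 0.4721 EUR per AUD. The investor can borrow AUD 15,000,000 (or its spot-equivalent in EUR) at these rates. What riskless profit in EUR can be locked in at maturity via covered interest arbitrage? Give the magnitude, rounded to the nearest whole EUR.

T = 2 years.
Route A — deposit AUD, sell forward: 15,000,000 × 1.091800 × 0.4721 = EUR 7,731,581.70.
Route B — convert at spot, deposit EUR: 15,000,000 × 0.5006 × 1.023200 = EUR 7,683,208.80.
The quoted forward overvalues AUD, so borrow EUR, buy AUD at spot, deposit the AUD at 4.59%, and sell the proceeds forward at 0.4721.
Profit = 7,731,581.70 − 7,683,208.80 = EUR 48,373.

EUR 48,373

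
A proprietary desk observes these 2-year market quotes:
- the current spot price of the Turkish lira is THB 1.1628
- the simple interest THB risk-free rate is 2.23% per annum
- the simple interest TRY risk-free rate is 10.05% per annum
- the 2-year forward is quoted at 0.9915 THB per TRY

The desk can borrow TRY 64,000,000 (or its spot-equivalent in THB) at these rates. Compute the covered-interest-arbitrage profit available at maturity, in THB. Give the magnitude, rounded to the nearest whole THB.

T = 2 years.
Keep in TRY, deliver into the forward: 64,000,000·1.201000·0.9915 = THB 76,210,656.00.
Swap to THB now, deposit: 64,000,000·1.1628·1.044600 = THB 77,738,296.32.
The quoted forward undervalues TRY, so borrow TRY, convert to THB at spot, deposit the THB at 2.23%, and buy TRY forward at 0.9915 to cover the loan.
Profit = 77,738,296.32 − 76,210,656.00 = THB 1,527,640.

THB 1,527,640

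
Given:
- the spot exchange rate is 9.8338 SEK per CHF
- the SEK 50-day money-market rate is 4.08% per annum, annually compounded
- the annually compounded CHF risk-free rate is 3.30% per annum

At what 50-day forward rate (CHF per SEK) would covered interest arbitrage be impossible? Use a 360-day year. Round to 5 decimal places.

0.10158

T = 50/360 years.
SEK growth factor: (1 + 0.0408)^(50/360) = 1.0055696.
CHF accumulates by (1 + 0.0330)^(50/360) = 1.0045195.
So F = 9.8338 × 1.0055696 / 1.0045195 = 9.844080 (SEK/CHF).
Quoted the other way: 1/9.844080 = 0.10158 CHF per SEK.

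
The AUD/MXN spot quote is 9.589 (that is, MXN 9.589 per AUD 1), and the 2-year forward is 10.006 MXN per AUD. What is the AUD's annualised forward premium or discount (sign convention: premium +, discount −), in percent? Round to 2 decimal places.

+2.17%

T = 2 years.
Period premium: (10.006 − 9.589)/9.589 = 0.0434873.
Per annum: 0.0434873 / 2 = 0.021744 = 2.17%.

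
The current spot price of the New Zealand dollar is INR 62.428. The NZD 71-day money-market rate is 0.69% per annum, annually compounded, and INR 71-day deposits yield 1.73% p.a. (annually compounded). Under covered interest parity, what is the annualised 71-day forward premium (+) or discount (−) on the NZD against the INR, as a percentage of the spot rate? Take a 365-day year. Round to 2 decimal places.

+1.03%

T = 71/365 years.
No-arbitrage forward: 62.428 × 1.003342 / 1.0013385 = 62.552907 INR/NZD.
Annualised premium = (F − S)/S × (1/T) = (62.552907 − 62.428)/62.428 ÷ (71/365) = 1.03%.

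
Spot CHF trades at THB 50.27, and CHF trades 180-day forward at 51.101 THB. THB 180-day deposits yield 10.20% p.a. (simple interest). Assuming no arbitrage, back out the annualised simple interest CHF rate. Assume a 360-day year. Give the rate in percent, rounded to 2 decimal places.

T = 180/360 years.
By CIP, F/S equals the THB-to-CHF growth ratio: 51.101/50.27 = 1.0165307.
The THB side grows by 1 + 0.1020×180/360 = 1.051000.
So the CHF growth factor = 1.0339088.
(1.0339088 − 1)/T = 0.067818, i.e. 6.78%.

6.78%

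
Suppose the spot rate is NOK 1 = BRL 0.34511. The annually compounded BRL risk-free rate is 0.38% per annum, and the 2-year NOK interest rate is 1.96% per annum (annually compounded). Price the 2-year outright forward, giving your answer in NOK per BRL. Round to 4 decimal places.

T = 2 years.
BRL growth factor: (1 + 0.0038)^2 = 1.0076144.
NOK growth factor: (1 + 0.0196)^2 = 1.0395842.
So F = 0.34511 × 1.0076144 / 1.0395842 = 0.3344970 (BRL/NOK).
Quoted the other way: 1/0.3344970 = 2.9896 NOK per BRL.

2.9896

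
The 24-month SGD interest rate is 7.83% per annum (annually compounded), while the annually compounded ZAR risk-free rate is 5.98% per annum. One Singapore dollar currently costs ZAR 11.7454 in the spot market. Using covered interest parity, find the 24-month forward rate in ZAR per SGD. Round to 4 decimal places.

T = 2 years.
ZAR growth factor: (1 + 0.0598)^2 = 1.12317604.
SGD accumulates by (1 + 0.0783)^2 = 1.16273089.
So F = 11.7454 × 1.12317604 / 1.16273089 = 11.345834 (ZAR/SGD).

11.3458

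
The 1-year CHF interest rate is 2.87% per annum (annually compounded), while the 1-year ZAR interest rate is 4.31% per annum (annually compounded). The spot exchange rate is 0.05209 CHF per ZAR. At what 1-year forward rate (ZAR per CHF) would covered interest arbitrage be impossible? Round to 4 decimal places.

19.4663

T = 1 year.
CHF accumulates by (1 + 0.0287)^1 = 1.028700.
ZAR growth factor: (1 + 0.0431)^1 = 1.043100.
CIP: F = S · (grow CHF)/(grow ZAR) = 0.05209 × 1.028700/1.043100 = 0.051370897 CHF per ZAR.
Quoted the other way: 1/0.051370897 = 19.4663 ZAR per CHF.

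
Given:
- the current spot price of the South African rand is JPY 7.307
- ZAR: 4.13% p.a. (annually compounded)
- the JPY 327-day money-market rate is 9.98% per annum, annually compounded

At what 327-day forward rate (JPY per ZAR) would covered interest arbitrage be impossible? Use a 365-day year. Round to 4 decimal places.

T = 327/365 years.
JPY accumulates by (1 + 0.0998)^(327/365) = 1.0889616.
ZAR accumulates by (1 + 0.0413)^(327/365) = 1.0369219.
CIP: F = S · (grow JPY)/(grow ZAR) = 7.307 × 1.0889616/1.0369219 = 7.673714 JPY per ZAR.

7.6737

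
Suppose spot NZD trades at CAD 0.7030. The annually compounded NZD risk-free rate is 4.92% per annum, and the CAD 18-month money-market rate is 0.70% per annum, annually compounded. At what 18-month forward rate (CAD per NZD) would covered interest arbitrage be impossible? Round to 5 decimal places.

0.66102

T = 18/12 years.
Growth of 1 CAD over T: (1 + 0.0070)^(18/12) = 1.0105184.
NZD growth factor: (1 + 0.0492)^(18/12) = 1.0747004.
So F = 0.703 × 1.0105184 / 1.0747004 = 0.6610163 (CAD/NZD).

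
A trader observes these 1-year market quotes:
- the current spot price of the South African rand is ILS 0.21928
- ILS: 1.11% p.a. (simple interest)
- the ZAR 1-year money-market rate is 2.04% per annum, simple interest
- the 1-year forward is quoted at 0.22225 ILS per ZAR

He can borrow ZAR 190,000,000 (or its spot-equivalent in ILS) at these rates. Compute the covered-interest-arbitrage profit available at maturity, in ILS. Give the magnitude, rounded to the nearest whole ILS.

T = 1 year.
Route A — deposit ZAR, sell forward: 190,000,000 × 1.020400 × 0.22225 = ILS 43,088,941.00.
Route B — convert at spot, deposit ILS: 190,000,000 × 0.21928 × 1.011100 = ILS 42,125,661.52.
The quoted forward overvalues ZAR, so borrow ILS, buy ZAR at spot, deposit the ZAR at 2.04%, and sell the proceeds forward at 0.22225.
Profit = 43,088,941.00 − 42,125,661.52 = ILS 963,279.

ILS 963,279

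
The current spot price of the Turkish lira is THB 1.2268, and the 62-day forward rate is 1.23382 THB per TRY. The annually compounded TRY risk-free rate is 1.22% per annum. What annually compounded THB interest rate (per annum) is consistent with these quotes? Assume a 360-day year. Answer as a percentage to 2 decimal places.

4.63%

T = 62/360 years.
By CIP, F/S equals the THB-to-TRY growth ratio: 1.23382/1.2268 = 1.0057222.
TRY growth factor: (1 + 0.0122)^(62/360) = 1.0020906.
That pins the THB growth at 1.0078248.
r = 1.0078248^(360/62) − 1 = 0.046297 → 4.63%.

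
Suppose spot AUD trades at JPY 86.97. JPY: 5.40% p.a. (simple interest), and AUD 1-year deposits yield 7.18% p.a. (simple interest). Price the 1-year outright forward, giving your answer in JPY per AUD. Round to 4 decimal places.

T = 1 year.
JPY accumulates by 1 + 0.0540×1 = 1.054000.
Growth of 1 AUD over T: 1 + 0.0718×1 = 1.071800.
So F = 86.97 × 1.054000 / 1.071800 = 85.525639 (JPY/AUD).

85.5256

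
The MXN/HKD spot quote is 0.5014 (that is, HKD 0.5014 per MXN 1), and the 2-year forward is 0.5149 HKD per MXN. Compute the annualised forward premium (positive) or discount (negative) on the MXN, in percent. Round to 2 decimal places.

T = 2 years.
Period premium: (0.5149 − 0.5014)/0.5014 = 0.0269246.
Annualise by dividing by T: 0.0269246 / 2 = 0.013462 → 1.35%.

+1.35%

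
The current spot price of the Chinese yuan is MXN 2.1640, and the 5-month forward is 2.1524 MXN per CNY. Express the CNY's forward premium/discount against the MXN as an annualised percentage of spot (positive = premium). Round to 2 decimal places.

-1.29%

T = 5/12 years.
(F − S)/S = (2.1524 − 2.164)/2.164 = -0.0053604.
×(1/T) gives -1.29% p.a.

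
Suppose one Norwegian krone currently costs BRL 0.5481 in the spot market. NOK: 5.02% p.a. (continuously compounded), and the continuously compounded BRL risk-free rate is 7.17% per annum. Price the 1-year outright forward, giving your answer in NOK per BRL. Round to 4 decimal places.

T = 1 year.
BRL accumulates by e^(0.0717×1) = 1.074333.
NOK accumulates by e^(0.0502×1) = 1.0514814.
CIP: F = S · (grow BRL)/(grow NOK) = 0.5481 × 1.074333/1.0514814 = 0.5600117 BRL per NOK.
Invert for NOK per BRL: 1 / 0.5600117 = 1.7857.

1.7857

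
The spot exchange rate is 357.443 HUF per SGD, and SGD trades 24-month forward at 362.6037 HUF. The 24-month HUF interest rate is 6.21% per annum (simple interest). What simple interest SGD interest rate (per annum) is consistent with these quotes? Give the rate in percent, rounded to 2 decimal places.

T = 2 years.
By CIP, F/S equals the HUF-to-SGD growth ratio: 362.6037/357.443 = 1.0144378.
HUF growth factor: 1 + 0.0621×2 = 1.124200.
Hence g_SGD = 1.108200.
(1.108200 − 1)/T = 0.054100, i.e. 5.41%.

5.41%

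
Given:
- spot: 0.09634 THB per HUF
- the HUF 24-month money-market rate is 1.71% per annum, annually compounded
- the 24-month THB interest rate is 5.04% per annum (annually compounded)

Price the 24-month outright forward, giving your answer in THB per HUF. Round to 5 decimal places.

0.10275

T = 2 years.
THB growth factor: (1 + 0.0504)^2 = 1.1033402.
HUF growth factor: (1 + 0.0171)^2 = 1.0344924.
Forward (THB per HUF) = 0.09634 × 1.1033402 / 1.0344924 = 0.1027516.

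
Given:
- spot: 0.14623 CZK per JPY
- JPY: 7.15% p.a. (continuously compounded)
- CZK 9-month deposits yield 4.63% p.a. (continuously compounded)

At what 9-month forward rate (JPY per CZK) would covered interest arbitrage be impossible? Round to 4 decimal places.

6.9690

T = 9/12 years.
CZK growth factor: e^(0.0463×9/12) = 1.035335.
JPY accumulates by e^(0.0715×9/12) = 1.0550889.
CIP: F = S · (grow CZK)/(grow JPY) = 0.14623 × 1.035335/1.0550889 = 0.1434922 CZK per JPY.
Invert for JPY per CZK: 1 / 0.1434922 = 6.9690.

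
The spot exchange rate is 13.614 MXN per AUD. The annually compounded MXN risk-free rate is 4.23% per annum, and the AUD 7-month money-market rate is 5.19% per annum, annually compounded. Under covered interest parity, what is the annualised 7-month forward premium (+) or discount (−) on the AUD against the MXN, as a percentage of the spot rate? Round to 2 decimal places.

T = 7/12 years.
No-arbitrage forward: 13.614 × 1.0244618 / 1.0299554 = 13.541385 MXN/AUD.
Annualised premium = (F − S)/S × (1/T) = (13.541385 − 13.614)/13.614 ÷ (7/12) = -0.91%.

-0.91%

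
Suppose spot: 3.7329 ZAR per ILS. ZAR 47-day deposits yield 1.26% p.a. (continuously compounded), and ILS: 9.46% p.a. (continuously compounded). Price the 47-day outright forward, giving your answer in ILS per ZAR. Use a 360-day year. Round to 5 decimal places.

T = 47/360 years.
ZAR accumulates by e^(0.0126×47/360) = 1.0016464.
ILS growth factor: e^(0.0946×47/360) = 1.0124271.
Forward (ZAR per ILS) = 3.7329 × 1.0016464 / 1.0124271 = 3.693151.
Invert for ILS per ZAR: 1 / 3.693151 = 0.27077.

0.27077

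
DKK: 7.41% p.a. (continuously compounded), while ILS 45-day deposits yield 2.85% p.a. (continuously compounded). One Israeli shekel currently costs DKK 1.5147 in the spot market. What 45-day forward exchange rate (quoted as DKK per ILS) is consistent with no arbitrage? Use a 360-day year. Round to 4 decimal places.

T = 45/360 years.
DKK growth factor: e^(0.0741×45/360) = 1.0093055.
ILS growth factor: e^(0.0285×45/360) = 1.0035689.
So F = 1.5147 × 1.0093055 / 1.0035689 = 1.523358 (DKK/ILS).

1.5234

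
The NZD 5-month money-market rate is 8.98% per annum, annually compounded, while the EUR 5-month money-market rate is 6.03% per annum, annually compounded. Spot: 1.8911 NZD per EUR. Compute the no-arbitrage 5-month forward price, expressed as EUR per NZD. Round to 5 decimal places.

0.52278

T = 5/12 years.
NZD growth factor: (1 + 0.0898)^(5/12) = 1.0364806.
EUR accumulates by (1 + 0.0603)^(5/12) = 1.0246967.
Forward (NZD per EUR) = 1.8911 × 1.0364806 / 1.0246967 = 1.912847.
Invert for EUR per NZD: 1 / 1.912847 = 0.52278.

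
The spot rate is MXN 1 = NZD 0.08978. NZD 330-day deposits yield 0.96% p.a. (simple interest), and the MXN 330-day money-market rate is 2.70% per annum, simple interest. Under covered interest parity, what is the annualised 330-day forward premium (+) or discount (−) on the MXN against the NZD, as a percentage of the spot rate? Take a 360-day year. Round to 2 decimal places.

-1.70%

T = 330/360 years.
No-arbitrage forward: 0.08978 × 1.008800 / 1.024750 = 0.08838259 NZD/MXN.
(F − S)/S ÷ T = (0.08838259 − 0.08978)/0.08978/(330/360) = -0.016980 → -1.70%.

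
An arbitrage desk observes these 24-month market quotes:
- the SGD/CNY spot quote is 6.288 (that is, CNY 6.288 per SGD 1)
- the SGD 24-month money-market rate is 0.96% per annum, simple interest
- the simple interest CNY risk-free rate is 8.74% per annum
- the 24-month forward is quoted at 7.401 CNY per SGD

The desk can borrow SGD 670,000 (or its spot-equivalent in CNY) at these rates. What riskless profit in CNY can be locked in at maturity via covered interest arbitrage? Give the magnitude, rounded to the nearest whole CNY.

T = 2 years.
Invest the SGD and cover forward: 670,000 × 1.019200 × 7.401 = CNY 5,053,876.46.
Convert at spot and invest in CNY: 670,000 × 6.288 × 1.174800 = CNY 4,949,385.41.
The quoted forward overvalues SGD, so borrow CNY, buy SGD at spot, deposit the SGD at 0.96%, and sell the proceeds forward at 7.401.
The gap between the two covered legs is CNY 104,491.

CNY 104,491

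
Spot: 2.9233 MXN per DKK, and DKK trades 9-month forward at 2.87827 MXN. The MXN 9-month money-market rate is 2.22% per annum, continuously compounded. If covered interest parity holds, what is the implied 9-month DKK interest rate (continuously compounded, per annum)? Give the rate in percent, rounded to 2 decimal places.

4.29%

T = 9/12 years.
CIP gives F = S · g_MXN/g_DKK, so g_MXN/g_DKK = 2.87827/2.9233 = 0.9845962.
The MXN side grows by e^(0.0222×9/12) = 1.0167894.
That pins the DKK growth at 1.0326969.
Take logs: ln 1.0326969 / (9/12) = 0.042898, so 4.29%.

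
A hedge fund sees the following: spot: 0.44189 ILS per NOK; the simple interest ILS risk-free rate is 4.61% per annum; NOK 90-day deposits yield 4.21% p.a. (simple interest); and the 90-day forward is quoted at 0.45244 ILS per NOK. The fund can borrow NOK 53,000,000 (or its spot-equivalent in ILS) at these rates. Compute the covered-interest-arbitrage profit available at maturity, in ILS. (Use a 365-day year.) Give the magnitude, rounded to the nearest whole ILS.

ILS 541,855

T = 90/365 years.
Invest the NOK and cover forward: 53,000,000 × 1.0103808219 × 0.45244 = ILS 24,228,245.05.
Convert at spot and invest in ILS: 53,000,000 × 0.44189 × 1.0113671233 = ILS 23,686,389.96.
The quoted forward overvalues NOK, so borrow ILS, buy NOK at spot, deposit the NOK at 4.21%, and sell the proceeds forward at 0.45244.
Arbitrage profit = |24,228,245.05 − 23,686,389.96| = ILS 541,855.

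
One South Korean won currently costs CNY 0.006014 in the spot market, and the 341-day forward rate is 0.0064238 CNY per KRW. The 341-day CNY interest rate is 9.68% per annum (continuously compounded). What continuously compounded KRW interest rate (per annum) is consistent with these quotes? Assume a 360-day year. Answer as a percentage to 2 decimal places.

T = 341/360 years.
By CIP, F/S equals the CNY-to-KRW growth ratio: 0.0064238/0.006014 = 1.0681410.
The CNY side grows by e^(0.0968×341/360) = 1.0960262.
So the KRW growth factor = 1.0261063.
Take logs: ln 1.0261063 / (341/360) = 0.027207, so 2.72%.

2.72%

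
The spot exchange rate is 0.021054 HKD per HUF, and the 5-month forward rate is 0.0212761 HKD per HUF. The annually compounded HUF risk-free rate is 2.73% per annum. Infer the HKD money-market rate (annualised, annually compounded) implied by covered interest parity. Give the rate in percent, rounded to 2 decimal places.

5.35%

T = 5/12 years.
F/S = 0.0212761/0.021054 = 1.0105491 = (growth of HKD) / (growth of HUF).
HUF growth factor: (1 + 0.0273)^(5/12) = 1.0112857.
That pins the HKD growth at 1.0219539.
Annualise: 1.0219539^(12/5) − 1 = 0.053501 = 5.35%.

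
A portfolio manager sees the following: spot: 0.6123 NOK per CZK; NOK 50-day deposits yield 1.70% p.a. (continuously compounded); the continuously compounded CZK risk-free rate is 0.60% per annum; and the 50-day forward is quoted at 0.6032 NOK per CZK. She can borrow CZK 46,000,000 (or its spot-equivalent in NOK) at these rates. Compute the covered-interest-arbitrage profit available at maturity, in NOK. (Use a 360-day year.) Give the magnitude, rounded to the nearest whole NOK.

T = 50/360 years.
Route A — deposit CZK, sell forward: 46,000,000 × 1.0008336807 × 0.6032 = NOK 27,770,332.31.
Route B — convert at spot, deposit NOK: 46,000,000 × 0.6123 × 1.0023639007 = NOK 28,232,381.15.
The quoted forward undervalues CZK, so borrow CZK, convert to NOK at spot, deposit the NOK at 1.70%, and buy CZK forward at 0.6032 to cover the loan.
Profit = 28,232,381.15 − 27,770,332.31 = NOK 462,049.

NOK 462,049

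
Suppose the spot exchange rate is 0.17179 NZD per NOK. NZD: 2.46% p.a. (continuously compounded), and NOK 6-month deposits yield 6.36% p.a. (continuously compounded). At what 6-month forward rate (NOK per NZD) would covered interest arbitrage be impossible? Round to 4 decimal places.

5.9357

T = 6/12 years.
Growth of 1 NZD over T: e^(0.0246×6/12) = 1.012376.
Growth of 1 NOK over T: e^(0.0636×6/12) = 1.032311.
Forward (NZD per NOK) = 0.17179 × 1.012376 / 1.032311 = 0.1684726.
Invert for NOK per NZD: 1 / 0.1684726 = 5.9357.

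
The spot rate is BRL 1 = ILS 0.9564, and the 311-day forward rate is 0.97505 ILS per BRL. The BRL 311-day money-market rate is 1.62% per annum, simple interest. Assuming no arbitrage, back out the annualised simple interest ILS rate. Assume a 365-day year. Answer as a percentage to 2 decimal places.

T = 311/365 years.
CIP gives F = S · g_ILS/g_BRL, so g_ILS/g_BRL = 0.97505/0.9564 = 1.0195002.
The BRL side grows by 1 + 0.0162×311/365 = 1.0138033.
That pins the ILS growth at 1.0335727.
(1.0335727 − 1)/T = 0.039402, i.e. 3.94%.

3.94%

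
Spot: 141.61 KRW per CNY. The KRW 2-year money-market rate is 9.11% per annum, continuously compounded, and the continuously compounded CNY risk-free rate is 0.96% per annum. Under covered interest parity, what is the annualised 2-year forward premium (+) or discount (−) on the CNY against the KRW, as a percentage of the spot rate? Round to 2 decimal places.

T = 2 years.
CIP forward (KRW per CNY) = 141.61 × 1.1998541/1.0193855 = 166.68016.
Annualised premium = (F − S)/S × (1/T) = (166.68016 − 141.61)/141.61 ÷ 2 = 8.85%.

+8.85%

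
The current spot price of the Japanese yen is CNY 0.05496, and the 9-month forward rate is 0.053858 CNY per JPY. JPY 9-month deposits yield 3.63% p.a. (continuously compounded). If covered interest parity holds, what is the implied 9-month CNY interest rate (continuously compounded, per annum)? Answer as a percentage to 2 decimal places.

0.93%

T = 9/12 years.
By CIP, F/S equals the CNY-to-JPY growth ratio: 0.053858/0.05496 = 0.9799491.
The JPY side grows by e^(0.0363×9/12) = 1.027599.
That pins the CNY growth at 1.0069947.
Take logs: ln 1.0069947 / (9/12) = 0.009294, so 0.93%.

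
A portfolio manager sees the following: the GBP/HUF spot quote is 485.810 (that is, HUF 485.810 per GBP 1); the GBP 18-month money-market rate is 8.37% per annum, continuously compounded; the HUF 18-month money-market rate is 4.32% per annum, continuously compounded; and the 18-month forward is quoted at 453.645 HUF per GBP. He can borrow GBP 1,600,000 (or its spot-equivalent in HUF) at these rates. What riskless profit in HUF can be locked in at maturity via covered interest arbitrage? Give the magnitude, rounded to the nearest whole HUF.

T = 18/12 years.
Keep in GBP, deliver into the forward: 1,600,000·1.13377185614·453.645 = HUF 822,927,893.89.
Swap to HUF now, deposit: 1,600,000·485.810·1.06694561392 = HUF 829,332,557.92.
The quoted forward undervalues GBP, so borrow GBP, convert to HUF at spot, deposit the HUF at 4.32%, and buy GBP forward at 453.645 to cover the loan.
The gap between the two covered legs is HUF 6,404,664.

HUF 6,404,664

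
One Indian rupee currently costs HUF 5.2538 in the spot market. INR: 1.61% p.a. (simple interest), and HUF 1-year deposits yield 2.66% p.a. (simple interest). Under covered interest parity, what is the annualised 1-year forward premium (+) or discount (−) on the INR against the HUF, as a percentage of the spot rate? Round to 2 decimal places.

+1.03%

T = 1 year.
F = S · g_HUF/g_INR = 5.2538 × 1.026600/1.016100 = 5.3080908.
Annualised premium = (F − S)/S × (1/T) = (5.3080908 − 5.2538)/5.2538 ÷ 1 = 1.03%.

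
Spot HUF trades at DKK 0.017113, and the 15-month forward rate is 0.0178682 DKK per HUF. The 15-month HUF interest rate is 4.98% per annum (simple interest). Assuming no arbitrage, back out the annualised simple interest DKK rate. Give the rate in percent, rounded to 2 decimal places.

T = 15/12 years.
By CIP, F/S equals the DKK-to-HUF growth ratio: 0.0178682/0.017113 = 1.0441302.
The HUF side grows by 1 + 0.0498×15/12 = 1.062250.
Hence g_DKK = 1.1091273.
r = (1.1091273 − 1)/(15/12) = 0.087302 → 8.73%.

8.73%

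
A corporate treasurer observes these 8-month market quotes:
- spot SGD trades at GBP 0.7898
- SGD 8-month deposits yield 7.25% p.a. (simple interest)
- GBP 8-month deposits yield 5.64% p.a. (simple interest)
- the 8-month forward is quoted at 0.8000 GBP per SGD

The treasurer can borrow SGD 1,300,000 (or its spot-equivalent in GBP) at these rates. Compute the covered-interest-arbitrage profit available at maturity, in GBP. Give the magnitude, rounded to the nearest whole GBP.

T = 8/12 years.
Route A — deposit SGD, sell forward: 1,300,000 × 1.048333333 × 0.8000 = GBP 1,090,266.67.
Route B — convert at spot, deposit GBP: 1,300,000 × 0.7898 × 1.037600 = GBP 1,065,345.42.
The quoted forward overvalues SGD, so borrow GBP, buy SGD at spot, deposit the SGD at 7.25%, and sell the proceeds forward at 0.8000.
Profit = 1,090,266.67 − 1,065,345.42 = GBP 24,921.

GBP 24,921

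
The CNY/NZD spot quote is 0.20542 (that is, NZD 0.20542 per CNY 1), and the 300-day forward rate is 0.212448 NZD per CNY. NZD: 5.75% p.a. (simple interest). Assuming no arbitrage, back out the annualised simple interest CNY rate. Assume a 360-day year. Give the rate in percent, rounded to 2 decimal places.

T = 300/360 years.
CIP gives F = S · g_NZD/g_CNY, so g_NZD/g_CNY = 0.212448/0.20542 = 1.0342128.
NZD growth factor: 1 + 0.0575×300/360 = 1.0479167.
That pins the CNY growth at 1.0132506.
(1.0132506 − 1)/T = 0.015901, i.e. 1.59%.

1.59%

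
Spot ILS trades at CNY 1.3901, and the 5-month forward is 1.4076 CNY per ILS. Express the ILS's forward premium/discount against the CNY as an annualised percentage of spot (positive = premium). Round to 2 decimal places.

+3.02%

T = 5/12 years.
Period premium: (1.4076 − 1.3901)/1.3901 = 0.0125890.
Annualise by dividing by T: 0.0125890 / (5/12) = 0.030214 → 3.02%.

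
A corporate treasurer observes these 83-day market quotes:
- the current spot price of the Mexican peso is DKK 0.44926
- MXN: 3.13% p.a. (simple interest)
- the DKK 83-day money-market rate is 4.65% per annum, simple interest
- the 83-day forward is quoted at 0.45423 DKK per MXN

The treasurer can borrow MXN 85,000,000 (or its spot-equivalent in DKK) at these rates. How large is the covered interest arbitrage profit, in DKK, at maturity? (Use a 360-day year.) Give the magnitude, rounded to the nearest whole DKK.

T = 83/360 years.
Invest the MXN and cover forward: 85,000,000 × 1.0072163889 × 0.45423 = DKK 38,888,171.53.
Convert at spot and invest in DKK: 85,000,000 × 0.44926 × 1.0107208333 = DKK 38,596,497.53.
The quoted forward overvalues MXN, so borrow DKK, buy MXN at spot, deposit the MXN at 3.13%, and sell the proceeds forward at 0.45423.
The gap between the two covered legs is DKK 291,674.

DKK 291,674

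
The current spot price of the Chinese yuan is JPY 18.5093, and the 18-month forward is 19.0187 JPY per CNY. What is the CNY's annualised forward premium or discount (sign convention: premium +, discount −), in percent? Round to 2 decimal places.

T = 18/12 years.
CNY trades forward at +2.75213% vs spot over the period.
Annualise by dividing by T: 0.0275213 / (18/12) = 0.018348 → 1.83%.

+1.83%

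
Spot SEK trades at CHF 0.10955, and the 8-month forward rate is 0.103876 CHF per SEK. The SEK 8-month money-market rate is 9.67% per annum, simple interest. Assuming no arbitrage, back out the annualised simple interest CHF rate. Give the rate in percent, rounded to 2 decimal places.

1.40%

T = 8/12 years.
By CIP, F/S equals the CHF-to-SEK growth ratio: 0.103876/0.10955 = 0.9482063.
The SEK side grows by 1 + 0.0967×8/12 = 1.0644667.
So the CHF growth factor = 1.009334.
r = (1.009334 − 1)/(8/12) = 0.014001 → 1.40%.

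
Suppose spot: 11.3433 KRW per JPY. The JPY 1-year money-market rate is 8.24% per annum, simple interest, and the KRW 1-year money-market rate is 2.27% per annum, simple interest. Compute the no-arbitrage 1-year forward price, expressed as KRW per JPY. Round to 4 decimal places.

10.7177

T = 1 year.
KRW growth factor: 1 + 0.0227×1 = 1.022700.
Growth of 1 JPY over T: 1 + 0.0824×1 = 1.082400.
Forward (KRW per JPY) = 11.3433 × 1.022700 / 1.082400 = 10.717658.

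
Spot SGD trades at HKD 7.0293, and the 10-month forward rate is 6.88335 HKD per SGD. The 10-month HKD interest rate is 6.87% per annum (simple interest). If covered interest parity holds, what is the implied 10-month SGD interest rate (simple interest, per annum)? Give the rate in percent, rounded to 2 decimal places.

T = 10/12 years.
F/S = 6.88335/7.0293 = 0.9792369 = (growth of HKD) / (growth of SGD).
The HKD side grows by 1 + 0.0687×10/12 = 1.057250.
So the SGD growth factor = 1.0796672.
r = (1.0796672 − 1)/(10/12) = 0.095601 → 9.56%.

9.56%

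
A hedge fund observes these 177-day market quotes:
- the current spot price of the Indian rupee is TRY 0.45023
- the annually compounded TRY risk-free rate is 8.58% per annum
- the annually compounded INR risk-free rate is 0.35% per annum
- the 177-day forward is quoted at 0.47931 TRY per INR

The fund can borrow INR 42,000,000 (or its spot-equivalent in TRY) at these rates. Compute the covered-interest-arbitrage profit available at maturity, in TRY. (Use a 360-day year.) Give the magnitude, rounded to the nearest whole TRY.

T = 177/360 years.
Invest the INR and cover forward: 42,000,000 × 1.0017193052 × 0.47931 = TRY 20,165,631.37.
Convert at spot and invest in TRY: 42,000,000 × 0.45023 × 1.0413027213 = TRY 19,690,680.42.
The quoted forward overvalues INR, so borrow TRY, buy INR at spot, deposit the INR at 0.35%, and sell the proceeds forward at 0.47931.
The gap between the two covered legs is TRY 474,951.

TRY 474,951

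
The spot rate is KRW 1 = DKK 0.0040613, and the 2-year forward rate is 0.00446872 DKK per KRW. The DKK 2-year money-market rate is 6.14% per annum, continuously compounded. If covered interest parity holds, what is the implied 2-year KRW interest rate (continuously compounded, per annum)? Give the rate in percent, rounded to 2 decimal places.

T = 2 years.
F/S = 0.00446872/0.0040613 = 1.1003176 = (growth of DKK) / (growth of KRW).
DKK growth factor: e^(0.0614×2) = 1.1306583.
So the KRW growth factor = 1.0275745.
Take logs: ln 1.0275745 / 2 = 0.013601, so 1.36%.

1.36%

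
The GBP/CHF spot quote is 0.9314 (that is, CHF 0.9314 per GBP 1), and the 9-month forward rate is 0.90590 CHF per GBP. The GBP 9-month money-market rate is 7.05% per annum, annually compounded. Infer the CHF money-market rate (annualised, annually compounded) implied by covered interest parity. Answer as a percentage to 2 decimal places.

T = 9/12 years.
CIP gives F = S · g_CHF/g_GBP, so g_CHF/g_GBP = 0.9059/0.9314 = 0.9726219.
GBP growth factor: (1 + 0.0705)^(9/12) = 1.0524222.
Hence g_CHF = 1.0236089.
Annualise: 1.0236089^(12/9) − 1 = 0.031602 = 3.16%.

3.16%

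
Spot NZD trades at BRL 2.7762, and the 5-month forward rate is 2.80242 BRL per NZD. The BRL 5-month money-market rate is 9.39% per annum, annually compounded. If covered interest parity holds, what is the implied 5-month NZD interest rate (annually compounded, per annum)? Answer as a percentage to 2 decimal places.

6.95%

T = 5/12 years.
F/S = 2.80242/2.7762 = 1.0094446 = (growth of BRL) / (growth of NZD).
The BRL side grows by (1 + 0.0939)^(5/12) = 1.0381035.
That pins the NZD growth at 1.0283908.
Annualise: 1.0283908^(12/5) − 1 = 0.069497 = 6.95%.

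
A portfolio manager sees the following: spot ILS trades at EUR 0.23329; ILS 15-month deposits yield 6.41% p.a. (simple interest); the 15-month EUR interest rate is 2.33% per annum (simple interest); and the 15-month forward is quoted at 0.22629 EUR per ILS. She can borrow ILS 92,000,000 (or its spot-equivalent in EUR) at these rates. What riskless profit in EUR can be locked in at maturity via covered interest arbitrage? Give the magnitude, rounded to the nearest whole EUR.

T = 15/12 years.
Invest the ILS and cover forward: 92,000,000 × 1.080125 × 0.22629 = EUR 22,486,776.74.
Convert at spot and invest in EUR: 92,000,000 × 0.23329 × 1.029125 = EUR 22,087,780.56.
The quoted forward overvalues ILS, so borrow EUR, buy ILS at spot, deposit the ILS at 6.41%, and sell the proceeds forward at 0.22629.
The gap between the two covered legs is EUR 398,996.

EUR 398,996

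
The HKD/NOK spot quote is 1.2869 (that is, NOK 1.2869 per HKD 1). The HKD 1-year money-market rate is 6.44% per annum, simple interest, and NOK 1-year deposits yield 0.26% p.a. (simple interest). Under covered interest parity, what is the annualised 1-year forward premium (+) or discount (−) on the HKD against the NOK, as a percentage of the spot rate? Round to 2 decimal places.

T = 1 year.
F = S · g_NOK/g_HKD = 1.2869 × 1.002600/1.064400 = 1.2121815.
Annualised premium = (F − S)/S × (1/T) = (1.2121815 − 1.2869)/1.2869 ÷ 1 = -5.81%.

-5.81%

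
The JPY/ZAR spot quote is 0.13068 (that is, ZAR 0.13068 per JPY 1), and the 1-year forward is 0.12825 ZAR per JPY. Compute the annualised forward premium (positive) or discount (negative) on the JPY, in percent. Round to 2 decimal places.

T = 1 year.
(F − S)/S = (0.12825 − 0.13068)/0.13068 = -0.0185950.
Annualise by dividing by T: -0.0185950 / 1 = -0.018595 → -1.86%.

-1.86%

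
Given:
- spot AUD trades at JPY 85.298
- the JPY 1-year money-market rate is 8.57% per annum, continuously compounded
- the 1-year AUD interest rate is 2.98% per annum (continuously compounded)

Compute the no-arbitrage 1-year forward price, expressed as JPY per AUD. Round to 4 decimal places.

T = 1 year.
JPY growth factor: e^(0.0857×1) = 1.08947944.
AUD growth factor: e^(0.0298×1) = 1.03024846.
So F = 85.298 × 1.08947944 / 1.03024846 = 90.201947 (JPY/AUD).

90.2019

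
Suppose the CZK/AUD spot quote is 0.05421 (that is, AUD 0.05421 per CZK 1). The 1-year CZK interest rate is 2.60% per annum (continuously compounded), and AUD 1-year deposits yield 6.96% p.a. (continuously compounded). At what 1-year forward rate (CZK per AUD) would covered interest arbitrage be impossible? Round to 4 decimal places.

T = 1 year.
AUD accumulates by e^(0.0696×1) = 1.07207926.
CZK accumulates by e^(0.0260×1) = 1.02634095.
Forward (AUD per CZK) = 0.05421 × 1.07207926 / 1.02634095 = 0.056625838.
Quoted the other way: 1/0.056625838 = 17.6598 CZK per AUD.

17.6598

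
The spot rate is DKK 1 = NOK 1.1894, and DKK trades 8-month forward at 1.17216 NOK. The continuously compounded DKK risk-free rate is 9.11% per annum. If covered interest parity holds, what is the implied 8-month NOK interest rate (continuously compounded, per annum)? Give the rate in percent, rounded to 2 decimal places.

T = 8/12 years.
By CIP, F/S equals the NOK-to-DKK growth ratio: 1.17216/1.1894 = 0.9855053.
The DKK side grows by e^(0.0911×8/12) = 1.0626155.
That pins the NOK growth at 1.0472132.
Take logs: ln 1.0472132 / (8/12) = 0.069199, so 6.92%.

6.92%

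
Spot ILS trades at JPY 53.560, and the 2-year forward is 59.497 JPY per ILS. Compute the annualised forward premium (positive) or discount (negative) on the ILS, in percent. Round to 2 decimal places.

+5.54%

T = 2 years.
Period premium: (59.497 − 53.56)/53.56 = 0.1108476.
×(1/T) gives 5.54% p.a.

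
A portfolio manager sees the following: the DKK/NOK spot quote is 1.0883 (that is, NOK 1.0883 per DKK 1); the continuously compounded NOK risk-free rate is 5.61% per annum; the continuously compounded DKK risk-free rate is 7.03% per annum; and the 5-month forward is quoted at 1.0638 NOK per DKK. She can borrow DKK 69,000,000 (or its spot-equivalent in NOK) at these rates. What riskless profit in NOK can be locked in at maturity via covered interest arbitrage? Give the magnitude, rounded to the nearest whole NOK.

T = 5/12 years.
Keep in DKK, deliver into the forward: 69,000,000·1.0297248871·1.0638 = NOK 75,584,072.11.
Swap to NOK now, deposit: 69,000,000·1.0883·1.0236503365 = NOK 76,868,667.62.
The quoted forward undervalues DKK, so borrow DKK, convert to NOK at spot, deposit the NOK at 5.61%, and buy DKK forward at 1.0638 to cover the loan.
Arbitrage profit = |75,584,072.11 − 76,868,667.62| = NOK 1,284,596.

NOK 1,284,596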